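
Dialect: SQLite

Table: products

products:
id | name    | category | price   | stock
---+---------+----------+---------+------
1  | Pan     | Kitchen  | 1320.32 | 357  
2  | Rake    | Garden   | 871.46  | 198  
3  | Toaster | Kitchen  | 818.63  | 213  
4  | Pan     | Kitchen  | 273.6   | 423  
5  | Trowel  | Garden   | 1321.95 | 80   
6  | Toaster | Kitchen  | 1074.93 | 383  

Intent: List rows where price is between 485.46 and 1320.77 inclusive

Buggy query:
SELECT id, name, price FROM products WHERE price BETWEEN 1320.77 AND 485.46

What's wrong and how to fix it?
Bug: The bounds are reversed; BETWEEN a AND b requires a <= b to match anything

Fix: Write BETWEEN 485.46 AND 1320.77

Corrected query:
SELECT id, name, price FROM products WHERE price BETWEEN 485.46 AND 1320.77

Result:
id | name    | price  
---+---------+--------
1  | Pan     | 1320.32
2  | Rake    | 871.46 
3  | Toaster | 818.63 
6  | Toaster | 1074.93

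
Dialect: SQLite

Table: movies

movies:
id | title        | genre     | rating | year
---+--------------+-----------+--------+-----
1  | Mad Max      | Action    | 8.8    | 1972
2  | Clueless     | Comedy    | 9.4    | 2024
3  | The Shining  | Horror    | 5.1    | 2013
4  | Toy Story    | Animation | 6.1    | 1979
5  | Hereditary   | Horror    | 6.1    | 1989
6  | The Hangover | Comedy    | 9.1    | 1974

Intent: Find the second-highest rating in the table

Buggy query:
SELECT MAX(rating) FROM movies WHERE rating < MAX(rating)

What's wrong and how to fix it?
Bug: The inner MAX is an aggregate inside WHERE, which is not allowed

Fix: Compute the overall MAX in a subquery, then take MAX of rows below it

Corrected query:
SELECT MAX(rating) FROM movies WHERE rating < (SELECT MAX(rating) FROM movies)

Result:
MAX(rating)
-----------
9.1        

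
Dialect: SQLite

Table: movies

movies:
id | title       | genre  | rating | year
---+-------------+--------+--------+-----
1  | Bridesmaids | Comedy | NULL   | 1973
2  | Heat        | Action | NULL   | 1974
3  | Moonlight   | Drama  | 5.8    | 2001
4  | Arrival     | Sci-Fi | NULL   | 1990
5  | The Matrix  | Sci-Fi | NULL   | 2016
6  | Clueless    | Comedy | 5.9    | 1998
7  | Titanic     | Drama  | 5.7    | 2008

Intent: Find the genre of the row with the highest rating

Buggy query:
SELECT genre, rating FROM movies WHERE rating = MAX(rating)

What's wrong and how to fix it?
Bug: WHERE is evaluated per row; an aggregate over the whole table isn't defined there

Fix: Wrap MAX in a scalar subquery so WHERE compares against a single value

Corrected query:
SELECT genre, rating FROM movies WHERE rating = (SELECT MAX(rating) FROM movies)

Result:
genre  | rating
-------+-------
Comedy | 5.9   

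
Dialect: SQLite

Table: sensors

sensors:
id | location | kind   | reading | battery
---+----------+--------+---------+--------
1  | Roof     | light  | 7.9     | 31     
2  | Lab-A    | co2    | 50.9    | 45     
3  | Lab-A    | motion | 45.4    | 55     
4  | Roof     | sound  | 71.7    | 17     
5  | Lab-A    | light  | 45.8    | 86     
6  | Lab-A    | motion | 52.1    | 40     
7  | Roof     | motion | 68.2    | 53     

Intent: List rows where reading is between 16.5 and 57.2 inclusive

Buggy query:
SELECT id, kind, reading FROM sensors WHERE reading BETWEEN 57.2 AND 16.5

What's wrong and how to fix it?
Bug: The bounds are reversed; BETWEEN a AND b requires a <= b to match anything

Fix: Write BETWEEN 16.5 AND 57.2

Corrected query:
SELECT id, kind, reading FROM sensors WHERE reading BETWEEN 16.5 AND 57.2

Result:
id | kind   | reading
---+--------+--------
2  | co2    | 50.9   
3  | motion | 45.4   
5  | light  | 45.8   
6  | motion | 52.1   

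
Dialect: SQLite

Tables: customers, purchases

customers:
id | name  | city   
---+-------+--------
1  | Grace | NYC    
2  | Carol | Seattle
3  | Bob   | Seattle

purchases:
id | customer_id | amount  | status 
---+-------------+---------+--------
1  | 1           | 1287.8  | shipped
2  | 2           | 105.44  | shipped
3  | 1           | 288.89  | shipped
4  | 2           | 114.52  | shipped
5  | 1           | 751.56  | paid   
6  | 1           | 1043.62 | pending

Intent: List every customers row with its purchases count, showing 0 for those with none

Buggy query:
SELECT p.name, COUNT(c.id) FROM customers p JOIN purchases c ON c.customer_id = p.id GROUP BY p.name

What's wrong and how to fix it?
Bug: An inner join excludes parents with zero children

Fix: Switch to LEFT JOIN to retain unmatched parent rows

Corrected query:
SELECT p.name, COUNT(c.id) FROM customers p LEFT JOIN purchases c ON c.customer_id = p.id GROUP BY p.name

Result:
name  | COUNT(c.id)
------+------------
Bob   | 0          
Carol | 2          
Grace | 4          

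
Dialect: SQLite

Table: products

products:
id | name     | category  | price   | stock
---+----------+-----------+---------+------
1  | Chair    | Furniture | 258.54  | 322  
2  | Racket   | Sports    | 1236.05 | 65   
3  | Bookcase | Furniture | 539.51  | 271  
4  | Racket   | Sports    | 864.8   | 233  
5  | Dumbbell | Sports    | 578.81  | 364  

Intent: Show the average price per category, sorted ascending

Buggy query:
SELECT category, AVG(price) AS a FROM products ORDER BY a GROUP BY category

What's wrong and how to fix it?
Bug: GROUP BY must precede ORDER BY

Fix: Move ORDER BY to the end, after GROUP BY

Corrected query:
SELECT category, AVG(price) AS a FROM products GROUP BY category ORDER BY a

Result:
category  | a      
----------+--------
Furniture | 399.025
Sports    | 893.22 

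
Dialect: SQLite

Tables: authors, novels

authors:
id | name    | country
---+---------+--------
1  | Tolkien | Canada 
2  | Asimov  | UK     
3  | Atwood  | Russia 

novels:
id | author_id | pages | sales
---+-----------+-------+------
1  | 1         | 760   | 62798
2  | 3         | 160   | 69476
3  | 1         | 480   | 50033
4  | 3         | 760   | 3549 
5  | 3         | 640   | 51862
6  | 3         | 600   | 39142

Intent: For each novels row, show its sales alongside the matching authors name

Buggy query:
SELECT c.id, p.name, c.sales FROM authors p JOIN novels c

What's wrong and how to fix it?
Bug: JOIN with no ON clause produces a cartesian product; every novels row pairs with every authors row

Fix: Add ON c.author_id = p.id to the JOIN

Corrected query:
SELECT c.id, p.name, c.sales FROM authors p JOIN novels c ON c.author_id = p.id

Result:
id | name    | sales
---+---------+------
1  | Tolkien | 62798
2  | Atwood  | 69476
3  | Tolkien | 50033
4  | Atwood  | 3549 
5  | Atwood  | 51862
6  | Atwood  | 39142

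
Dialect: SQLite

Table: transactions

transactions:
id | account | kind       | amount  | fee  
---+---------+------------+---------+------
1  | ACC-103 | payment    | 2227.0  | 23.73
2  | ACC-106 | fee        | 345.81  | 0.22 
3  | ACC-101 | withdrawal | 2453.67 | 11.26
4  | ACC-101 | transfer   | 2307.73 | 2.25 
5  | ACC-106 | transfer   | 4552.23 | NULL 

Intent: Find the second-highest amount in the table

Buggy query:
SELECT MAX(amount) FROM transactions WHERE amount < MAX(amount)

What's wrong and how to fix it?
Bug: The inner MAX is an aggregate inside WHERE, which is not allowed

Fix: Put the inner MAX in a scalar subquery

Corrected query:
SELECT MAX(amount) FROM transactions WHERE amount < (SELECT MAX(amount) FROM transactions)

Result:
MAX(amount)
-----------
2453.67    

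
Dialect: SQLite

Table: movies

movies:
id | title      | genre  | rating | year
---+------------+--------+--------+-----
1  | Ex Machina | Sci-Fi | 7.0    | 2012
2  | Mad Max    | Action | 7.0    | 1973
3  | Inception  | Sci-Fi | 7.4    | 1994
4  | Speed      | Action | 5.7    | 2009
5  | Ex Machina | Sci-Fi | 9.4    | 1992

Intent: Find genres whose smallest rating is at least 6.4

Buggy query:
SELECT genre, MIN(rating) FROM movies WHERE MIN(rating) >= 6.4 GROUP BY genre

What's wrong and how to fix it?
Bug: MIN() in WHERE is a misuse of aggregate

Fix: Replace WHERE with HAVING after the GROUP BY

Corrected query:
SELECT genre, MIN(rating) FROM movies GROUP BY genre HAVING MIN(rating) >= 6.4

Result:
genre  | MIN(rating)
-------+------------
Sci-Fi | 7          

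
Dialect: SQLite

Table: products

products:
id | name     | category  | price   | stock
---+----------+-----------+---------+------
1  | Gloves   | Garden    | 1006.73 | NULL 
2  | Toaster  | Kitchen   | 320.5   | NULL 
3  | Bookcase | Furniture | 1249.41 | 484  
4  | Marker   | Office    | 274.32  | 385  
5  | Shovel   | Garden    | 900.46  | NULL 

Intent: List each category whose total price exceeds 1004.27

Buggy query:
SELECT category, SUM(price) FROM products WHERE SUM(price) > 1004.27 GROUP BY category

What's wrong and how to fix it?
Bug: Aggregate functions cannot appear in a WHERE clause

Fix: Move the aggregate condition to a HAVING clause

Corrected query:
SELECT category, SUM(price) FROM products GROUP BY category HAVING SUM(price) > 1004.27

Result:
category  | SUM(price)
----------+-----------
Furniture | 1249.41   
Garden    | 1907.19   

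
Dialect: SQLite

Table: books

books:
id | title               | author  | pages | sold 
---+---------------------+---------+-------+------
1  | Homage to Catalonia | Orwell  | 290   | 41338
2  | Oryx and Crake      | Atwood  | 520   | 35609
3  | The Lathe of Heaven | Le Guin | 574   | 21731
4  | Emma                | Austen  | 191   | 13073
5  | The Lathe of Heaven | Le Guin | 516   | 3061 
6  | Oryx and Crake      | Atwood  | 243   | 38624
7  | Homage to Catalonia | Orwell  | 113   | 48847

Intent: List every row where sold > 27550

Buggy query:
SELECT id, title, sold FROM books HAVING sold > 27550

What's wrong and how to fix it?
Bug: HAVING filters the output of aggregation, but this query has no GROUP BY and no aggregate functions, so SQLite rejects it (HAVING clause on a non-aggregate query); the condition here is per row

Fix: Replace HAVING with WHERE since the condition applies to individual rows

Corrected query:
SELECT id, title, sold FROM books WHERE sold > 27550

Result:
id | title               | sold 
---+---------------------+------
1  | Homage to Catalonia | 41338
2  | Oryx and Crake      | 35609
6  | Oryx and Crake      | 38624
7  | Homage to Catalonia | 48847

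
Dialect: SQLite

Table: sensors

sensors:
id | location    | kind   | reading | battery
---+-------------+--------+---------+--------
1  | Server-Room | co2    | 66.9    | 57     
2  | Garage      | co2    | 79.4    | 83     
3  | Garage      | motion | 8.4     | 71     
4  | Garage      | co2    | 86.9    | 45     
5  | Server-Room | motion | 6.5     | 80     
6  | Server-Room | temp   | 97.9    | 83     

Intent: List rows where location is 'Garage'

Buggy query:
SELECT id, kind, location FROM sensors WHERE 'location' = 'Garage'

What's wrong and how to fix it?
Bug: Single quotes denote string literals in SQL; the column name is being compared as a constant string

Fix: Remove the quotes around the column name (or use double quotes for an identifier)

Corrected query:
SELECT id, kind, location FROM sensors WHERE location = 'Garage'

Result:
id | kind   | location
---+--------+---------
2  | co2    | Garage  
3  | motion | Garage  
4  | co2    | Garage  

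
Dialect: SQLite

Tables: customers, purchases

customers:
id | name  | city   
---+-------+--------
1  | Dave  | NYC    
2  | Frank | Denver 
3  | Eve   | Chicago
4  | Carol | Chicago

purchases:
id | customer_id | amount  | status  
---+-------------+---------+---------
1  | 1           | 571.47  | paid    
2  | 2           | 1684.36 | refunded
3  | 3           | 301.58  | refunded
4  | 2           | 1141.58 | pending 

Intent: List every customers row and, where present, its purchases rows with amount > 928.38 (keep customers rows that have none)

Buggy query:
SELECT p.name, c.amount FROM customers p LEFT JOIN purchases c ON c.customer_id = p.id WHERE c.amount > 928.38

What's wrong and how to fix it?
Bug: Filtering c.amount in WHERE discards the NULL rows produced by LEFT JOIN, turning it into an inner join

Fix: Move the right-table condition into the ON clause so unmatched parents are kept

Corrected query:
SELECT p.name, c.amount FROM customers p LEFT JOIN purchases c ON c.customer_id = p.id AND c.amount > 928.38

Result:
name  | amount 
------+--------
Dave  | NULL   
Frank | 1141.58
Frank | 1684.36
Eve   | NULL   
Carol | NULL   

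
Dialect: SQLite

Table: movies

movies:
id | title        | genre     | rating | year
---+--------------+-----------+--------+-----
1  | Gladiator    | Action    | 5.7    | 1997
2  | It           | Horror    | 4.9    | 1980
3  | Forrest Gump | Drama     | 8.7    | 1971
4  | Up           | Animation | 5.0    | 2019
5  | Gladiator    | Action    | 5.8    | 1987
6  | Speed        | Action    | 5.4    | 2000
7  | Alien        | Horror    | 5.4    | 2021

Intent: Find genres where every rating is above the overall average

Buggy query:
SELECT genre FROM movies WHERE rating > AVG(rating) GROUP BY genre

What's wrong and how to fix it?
Bug: AVG() is an aggregate; it can't sit directly in WHERE

Fix: Compute the overall average in a scalar subquery and compare each group's MIN against it in HAVING

Corrected query:
SELECT genre FROM movies GROUP BY genre HAVING MIN(rating) > (SELECT AVG(rating) FROM movies)

Result:
genre
-----
Drama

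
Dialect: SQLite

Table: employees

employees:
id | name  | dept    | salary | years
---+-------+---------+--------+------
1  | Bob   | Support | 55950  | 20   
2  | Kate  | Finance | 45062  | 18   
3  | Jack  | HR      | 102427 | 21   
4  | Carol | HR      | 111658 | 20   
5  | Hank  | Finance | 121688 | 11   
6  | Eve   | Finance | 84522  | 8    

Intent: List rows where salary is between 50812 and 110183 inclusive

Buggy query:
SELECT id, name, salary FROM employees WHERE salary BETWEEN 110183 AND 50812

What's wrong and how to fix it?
Bug: BETWEEN expects the lower bound first; with 110183 AND 50812 the range is empty

Fix: Write BETWEEN 50812 AND 110183

Corrected query:
SELECT id, name, salary FROM employees WHERE salary BETWEEN 50812 AND 110183

Result:
id | name | salary
---+------+-------
1  | Bob  | 55950 
3  | Jack | 102427
6  | Eve  | 84522 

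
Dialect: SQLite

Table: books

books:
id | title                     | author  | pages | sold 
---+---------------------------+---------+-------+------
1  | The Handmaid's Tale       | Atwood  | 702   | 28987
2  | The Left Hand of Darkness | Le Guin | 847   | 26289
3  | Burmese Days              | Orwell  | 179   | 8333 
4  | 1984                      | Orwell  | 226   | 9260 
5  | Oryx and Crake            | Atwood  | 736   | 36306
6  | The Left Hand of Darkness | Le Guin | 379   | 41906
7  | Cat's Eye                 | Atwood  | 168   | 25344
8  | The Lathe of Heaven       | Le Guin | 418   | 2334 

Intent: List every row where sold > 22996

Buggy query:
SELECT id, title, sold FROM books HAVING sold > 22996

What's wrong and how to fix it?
Bug: This is a non-aggregate query (no GROUP BY, no aggregates), so in SQLite the HAVING clause is invalid here; a row-level condition belongs in WHERE

Fix: Replace HAVING with WHERE since the condition applies to individual rows

Corrected query:
SELECT id, title, sold FROM books WHERE sold > 22996

Result:
id | title                     | sold 
---+---------------------------+------
1  | The Handmaid's Tale       | 28987
2  | The Left Hand of Darkness | 26289
5  | Oryx and Crake            | 36306
6  | The Left Hand of Darkness | 41906
7  | Cat's Eye                 | 25344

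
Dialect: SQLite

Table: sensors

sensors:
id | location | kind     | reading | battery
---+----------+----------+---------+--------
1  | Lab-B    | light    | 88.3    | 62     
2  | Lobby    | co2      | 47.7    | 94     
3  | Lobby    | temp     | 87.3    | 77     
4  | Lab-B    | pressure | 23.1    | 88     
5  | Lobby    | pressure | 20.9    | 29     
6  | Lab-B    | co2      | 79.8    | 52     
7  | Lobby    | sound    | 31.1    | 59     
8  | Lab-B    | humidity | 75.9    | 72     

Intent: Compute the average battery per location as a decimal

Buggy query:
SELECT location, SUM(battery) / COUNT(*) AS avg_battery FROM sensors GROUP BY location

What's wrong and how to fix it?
Bug: SUM(battery) and COUNT(*) are both integers; the division truncates the fractional part

Fix: Cast one side to REAL so the division keeps the fractional part

Corrected query:
SELECT location, SUM(battery) * 1.0 / COUNT(*) AS avg_battery FROM sensors GROUP BY location

Result:
location | avg_battery
---------+------------
Lab-B    | 68.5       
Lobby    | 64.75      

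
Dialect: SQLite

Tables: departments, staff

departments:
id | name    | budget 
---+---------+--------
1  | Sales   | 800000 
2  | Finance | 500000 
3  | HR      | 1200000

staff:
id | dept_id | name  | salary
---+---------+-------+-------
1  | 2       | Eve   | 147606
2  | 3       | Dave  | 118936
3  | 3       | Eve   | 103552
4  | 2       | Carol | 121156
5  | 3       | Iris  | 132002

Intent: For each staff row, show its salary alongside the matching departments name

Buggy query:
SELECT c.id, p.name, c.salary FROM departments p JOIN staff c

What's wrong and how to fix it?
Bug: Missing join condition: each staff row is matched to all departments rows instead of just its own

Fix: Specify the join condition linking the foreign key to the parent id

Corrected query:
SELECT c.id, p.name, c.salary FROM departments p JOIN staff c ON c.dept_id = p.id

Result:
id | name    | salary
---+---------+-------
1  | Finance | 147606
2  | HR      | 118936
3  | HR      | 103552
4  | Finance | 121156
5  | HR      | 132002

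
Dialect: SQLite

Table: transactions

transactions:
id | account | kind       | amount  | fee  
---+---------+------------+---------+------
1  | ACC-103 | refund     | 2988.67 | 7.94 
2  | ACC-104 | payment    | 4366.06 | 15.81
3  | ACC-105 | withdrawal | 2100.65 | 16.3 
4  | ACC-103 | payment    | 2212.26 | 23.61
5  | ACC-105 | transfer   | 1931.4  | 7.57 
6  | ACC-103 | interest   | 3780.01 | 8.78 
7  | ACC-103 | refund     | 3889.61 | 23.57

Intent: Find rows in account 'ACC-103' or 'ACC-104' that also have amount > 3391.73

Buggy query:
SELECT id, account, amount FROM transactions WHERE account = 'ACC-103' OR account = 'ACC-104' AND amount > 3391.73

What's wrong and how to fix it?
Bug: AND binds tighter than OR, so this parses as account = 'ACC-103' OR (account = 'ACC-104' AND amount > 3391.73)

Fix: Group the OR with parentheses (or use IN), then AND the threshold

Corrected query:
SELECT id, account, amount FROM transactions WHERE (account = 'ACC-103' OR account = 'ACC-104') AND amount > 3391.73

Result:
id | account | amount 
---+---------+--------
2  | ACC-104 | 4366.06
6  | ACC-103 | 3780.01
7  | ACC-103 | 3889.61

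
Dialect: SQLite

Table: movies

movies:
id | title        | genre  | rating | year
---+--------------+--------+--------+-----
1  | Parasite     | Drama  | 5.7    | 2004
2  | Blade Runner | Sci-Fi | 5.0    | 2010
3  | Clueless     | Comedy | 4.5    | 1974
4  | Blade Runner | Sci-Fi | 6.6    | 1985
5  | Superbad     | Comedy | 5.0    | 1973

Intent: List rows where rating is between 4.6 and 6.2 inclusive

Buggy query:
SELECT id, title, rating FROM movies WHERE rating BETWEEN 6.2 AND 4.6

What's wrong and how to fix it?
Bug: The bounds are reversed; BETWEEN a AND b requires a <= b to match anything

Fix: Swap the bounds so the smaller value comes first

Corrected query:
SELECT id, title, rating FROM movies WHERE rating BETWEEN 4.6 AND 6.2

Result:
id | title        | rating
---+--------------+-------
1  | Parasite     | 5.7   
2  | Blade Runner | 5     
5  | Superbad     | 5     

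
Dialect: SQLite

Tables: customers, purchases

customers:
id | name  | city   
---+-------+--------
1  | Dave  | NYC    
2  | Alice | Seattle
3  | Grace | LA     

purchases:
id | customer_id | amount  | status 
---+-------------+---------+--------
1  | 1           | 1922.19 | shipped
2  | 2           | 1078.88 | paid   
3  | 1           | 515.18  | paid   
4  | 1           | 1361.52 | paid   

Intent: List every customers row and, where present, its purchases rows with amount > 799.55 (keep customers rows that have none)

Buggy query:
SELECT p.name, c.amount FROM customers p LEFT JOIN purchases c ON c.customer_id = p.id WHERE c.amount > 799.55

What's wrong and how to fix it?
Bug: A WHERE condition on the right-hand table after LEFT JOIN drops unmatched parents

Fix: Move the right-table condition into the ON clause so unmatched parents are kept

Corrected query:
SELECT p.name, c.amount FROM customers p LEFT JOIN purchases c ON c.customer_id = p.id AND c.amount > 799.55

Result:
name  | amount 
------+--------
Dave  | 1361.52
Dave  | 1922.19
Alice | 1078.88
Grace | NULL   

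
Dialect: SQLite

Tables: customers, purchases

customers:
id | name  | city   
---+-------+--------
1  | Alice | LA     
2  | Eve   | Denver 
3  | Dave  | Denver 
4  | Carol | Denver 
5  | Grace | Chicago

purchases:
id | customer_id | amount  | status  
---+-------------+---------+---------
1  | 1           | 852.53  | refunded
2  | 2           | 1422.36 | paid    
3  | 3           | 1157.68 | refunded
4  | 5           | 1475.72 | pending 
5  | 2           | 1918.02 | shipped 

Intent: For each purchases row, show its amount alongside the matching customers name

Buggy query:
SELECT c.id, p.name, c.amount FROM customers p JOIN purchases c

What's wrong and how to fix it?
Bug: Missing join condition: each purchases row is matched to all customers rows instead of just its own

Fix: Specify the join condition linking the foreign key to the parent id

Corrected query:
SELECT c.id, p.name, c.amount FROM customers p JOIN purchases c ON c.customer_id = p.id

Result:
id | name  | amount 
---+-------+--------
1  | Alice | 852.53 
2  | Eve   | 1422.36
3  | Dave  | 1157.68
4  | Grace | 1475.72
5  | Eve   | 1918.02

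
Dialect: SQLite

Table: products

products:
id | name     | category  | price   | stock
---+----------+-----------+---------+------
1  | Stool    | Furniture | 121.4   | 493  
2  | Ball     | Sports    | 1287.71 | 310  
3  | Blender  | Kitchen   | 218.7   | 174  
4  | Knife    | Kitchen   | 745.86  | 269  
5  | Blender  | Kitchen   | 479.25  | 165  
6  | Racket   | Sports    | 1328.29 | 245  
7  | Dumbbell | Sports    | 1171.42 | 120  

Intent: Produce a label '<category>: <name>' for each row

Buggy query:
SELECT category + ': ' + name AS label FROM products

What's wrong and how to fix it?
Bug: '+' is numeric addition; on text columns SQLite converts them to 0 instead of concatenating

Fix: Replace + with || to concatenate text

Corrected query:
SELECT category || ': ' || name AS label FROM products

Result:
label           
----------------
Furniture: Stool
Sports: Ball    
Kitchen: Blender
Kitchen: Knife  
Kitchen: Blender
Sports: Racket  
Sports: Dumbbell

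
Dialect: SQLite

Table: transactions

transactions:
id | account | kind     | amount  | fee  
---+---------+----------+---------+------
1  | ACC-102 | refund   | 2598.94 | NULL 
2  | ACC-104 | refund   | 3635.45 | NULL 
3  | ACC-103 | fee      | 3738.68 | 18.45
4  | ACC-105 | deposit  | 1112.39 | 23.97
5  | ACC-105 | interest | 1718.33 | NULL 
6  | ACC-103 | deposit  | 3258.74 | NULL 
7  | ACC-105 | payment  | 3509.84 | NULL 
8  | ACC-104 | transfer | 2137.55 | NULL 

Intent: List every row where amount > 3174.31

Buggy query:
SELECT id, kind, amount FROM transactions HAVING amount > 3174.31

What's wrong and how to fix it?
Bug: HAVING filters the output of aggregation, but this query has no GROUP BY and no aggregate functions, so SQLite rejects it (HAVING clause on a non-aggregate query); the condition here is per row

Fix: Use WHERE for row-level filtering

Corrected query:
SELECT id, kind, amount FROM transactions WHERE amount > 3174.31

Result:
id | kind    | amount 
---+---------+--------
2  | refund  | 3635.45
3  | fee     | 3738.68
6  | deposit | 3258.74
7  | payment | 3509.84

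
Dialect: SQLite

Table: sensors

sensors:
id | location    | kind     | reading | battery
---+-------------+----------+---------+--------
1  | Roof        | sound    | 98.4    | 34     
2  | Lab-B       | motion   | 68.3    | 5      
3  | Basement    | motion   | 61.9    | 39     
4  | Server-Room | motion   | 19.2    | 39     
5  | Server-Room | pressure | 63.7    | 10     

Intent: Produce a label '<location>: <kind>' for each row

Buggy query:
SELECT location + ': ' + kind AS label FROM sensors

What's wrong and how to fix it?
Bug: SQLite uses || for string concatenation; + coerces text to numbers (yielding 0)

Fix: Use the || operator for string concatenation

Corrected query:
SELECT location || ': ' || kind AS label FROM sensors

Result:
label                
---------------------
Roof: sound          
Lab-B: motion        
Basement: motion     
Server-Room: motion  
Server-Room: pressure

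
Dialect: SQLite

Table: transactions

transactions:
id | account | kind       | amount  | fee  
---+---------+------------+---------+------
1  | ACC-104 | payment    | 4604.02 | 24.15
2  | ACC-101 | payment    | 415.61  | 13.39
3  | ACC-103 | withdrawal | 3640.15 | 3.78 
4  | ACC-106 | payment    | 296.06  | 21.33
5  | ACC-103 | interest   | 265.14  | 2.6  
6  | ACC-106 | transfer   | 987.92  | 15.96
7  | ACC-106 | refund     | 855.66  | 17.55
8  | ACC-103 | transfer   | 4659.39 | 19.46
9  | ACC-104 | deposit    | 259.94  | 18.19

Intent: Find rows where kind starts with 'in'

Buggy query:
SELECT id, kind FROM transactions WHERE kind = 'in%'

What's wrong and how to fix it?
Bug: '=' compares the literal string including the % character; pattern matching needs LIKE

Fix: Use LIKE for wildcard pattern matching

Corrected query:
SELECT id, kind FROM transactions WHERE kind LIKE 'in%'

Result:
id | kind    
---+---------
5  | interest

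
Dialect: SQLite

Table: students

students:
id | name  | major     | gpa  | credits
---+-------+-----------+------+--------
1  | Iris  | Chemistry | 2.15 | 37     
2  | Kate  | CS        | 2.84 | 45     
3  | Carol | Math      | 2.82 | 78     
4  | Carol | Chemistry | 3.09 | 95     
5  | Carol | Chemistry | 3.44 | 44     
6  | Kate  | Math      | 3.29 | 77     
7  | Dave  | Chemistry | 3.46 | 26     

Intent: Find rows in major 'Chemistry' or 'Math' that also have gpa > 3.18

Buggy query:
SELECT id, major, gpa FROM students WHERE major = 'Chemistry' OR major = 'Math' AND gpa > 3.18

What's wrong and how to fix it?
Bug: Without parentheses, AND is evaluated before OR, so the gpa filter only applies to the 'Math' branch

Fix: Group the OR with parentheses (or use IN), then AND the threshold

Corrected query:
SELECT id, major, gpa FROM students WHERE (major = 'Chemistry' OR major = 'Math') AND gpa > 3.18

Result:
id | major     | gpa 
---+-----------+-----
5  | Chemistry | 3.44
6  | Math      | 3.29
7  | Chemistry | 3.46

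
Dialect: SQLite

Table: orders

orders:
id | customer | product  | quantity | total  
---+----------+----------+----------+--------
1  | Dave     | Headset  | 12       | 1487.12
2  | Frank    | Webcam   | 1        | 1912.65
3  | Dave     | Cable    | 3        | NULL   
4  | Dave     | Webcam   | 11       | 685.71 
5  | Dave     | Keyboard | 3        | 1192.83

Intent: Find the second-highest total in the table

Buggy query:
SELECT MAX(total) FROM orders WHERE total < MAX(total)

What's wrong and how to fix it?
Bug: MAX(total) on the right of the comparison is an aggregate-in-WHERE error

Fix: Compute the overall MAX in a subquery, then take MAX of rows below it

Corrected query:
SELECT MAX(total) FROM orders WHERE total < (SELECT MAX(total) FROM orders)

Result:
MAX(total)
----------
1487.12   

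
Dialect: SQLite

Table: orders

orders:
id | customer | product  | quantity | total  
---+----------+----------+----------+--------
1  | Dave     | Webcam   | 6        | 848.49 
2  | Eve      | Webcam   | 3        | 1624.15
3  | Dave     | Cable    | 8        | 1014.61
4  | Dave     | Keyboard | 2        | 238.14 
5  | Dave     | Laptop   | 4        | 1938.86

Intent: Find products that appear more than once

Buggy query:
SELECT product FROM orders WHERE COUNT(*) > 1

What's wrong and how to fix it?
Bug: COUNT(*) is an aggregate and cannot be used in WHERE

Fix: GROUP BY product, then filter groups with HAVING COUNT(*) > 1

Corrected query:
SELECT product FROM orders GROUP BY product HAVING COUNT(*) > 1

Result:
product
-------
Webcam 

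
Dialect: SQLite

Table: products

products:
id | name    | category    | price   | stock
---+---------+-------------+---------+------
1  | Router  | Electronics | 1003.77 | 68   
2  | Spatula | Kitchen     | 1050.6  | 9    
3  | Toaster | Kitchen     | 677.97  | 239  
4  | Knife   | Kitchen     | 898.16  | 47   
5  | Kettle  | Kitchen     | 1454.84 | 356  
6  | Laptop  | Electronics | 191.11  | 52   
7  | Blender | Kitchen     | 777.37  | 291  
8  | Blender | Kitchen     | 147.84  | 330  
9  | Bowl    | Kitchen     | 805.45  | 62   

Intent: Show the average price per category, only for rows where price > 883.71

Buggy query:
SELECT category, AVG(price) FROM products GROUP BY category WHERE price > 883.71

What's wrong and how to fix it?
Bug: Row-level WHERE must come before GROUP BY in the clause order

Fix: Place WHERE between FROM and GROUP BY

Corrected query:
SELECT category, AVG(price) FROM products WHERE price > 883.71 GROUP BY category

Result:
category    | AVG(price) 
------------+------------
Electronics | 1003.77    
Kitchen     | 1134.533333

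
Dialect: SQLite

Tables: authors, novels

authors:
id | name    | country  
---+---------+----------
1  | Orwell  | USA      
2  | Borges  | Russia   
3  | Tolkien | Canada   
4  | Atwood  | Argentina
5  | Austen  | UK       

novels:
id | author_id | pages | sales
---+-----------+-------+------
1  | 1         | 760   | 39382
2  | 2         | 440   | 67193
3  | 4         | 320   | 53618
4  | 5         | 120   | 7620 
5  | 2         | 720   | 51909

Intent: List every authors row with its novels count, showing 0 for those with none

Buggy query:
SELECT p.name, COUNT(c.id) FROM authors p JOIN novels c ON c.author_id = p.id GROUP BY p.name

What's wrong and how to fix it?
Bug: An inner join excludes parents with zero children

Fix: Switch to LEFT JOIN to retain unmatched parent rows

Corrected query:
SELECT p.name, COUNT(c.id) FROM authors p LEFT JOIN novels c ON c.author_id = p.id GROUP BY p.name

Result:
name    | COUNT(c.id)
--------+------------
Atwood  | 1          
Austen  | 1          
Borges  | 2          
Orwell  | 1          
Tolkien | 0          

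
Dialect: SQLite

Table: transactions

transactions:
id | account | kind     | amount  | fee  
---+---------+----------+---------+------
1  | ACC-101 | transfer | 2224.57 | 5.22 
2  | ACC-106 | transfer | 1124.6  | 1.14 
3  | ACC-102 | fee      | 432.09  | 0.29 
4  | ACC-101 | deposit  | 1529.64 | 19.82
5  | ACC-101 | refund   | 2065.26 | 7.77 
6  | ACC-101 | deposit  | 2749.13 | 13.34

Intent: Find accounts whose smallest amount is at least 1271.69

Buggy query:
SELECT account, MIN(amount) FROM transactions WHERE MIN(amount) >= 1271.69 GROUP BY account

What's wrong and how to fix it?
Bug: Aggregates like MIN are computed per group after WHERE runs

Fix: Replace WHERE with HAVING after the GROUP BY

Corrected query:
SELECT account, MIN(amount) FROM transactions GROUP BY account HAVING MIN(amount) >= 1271.69

Result:
account | MIN(amount)
--------+------------
ACC-101 | 1529.64    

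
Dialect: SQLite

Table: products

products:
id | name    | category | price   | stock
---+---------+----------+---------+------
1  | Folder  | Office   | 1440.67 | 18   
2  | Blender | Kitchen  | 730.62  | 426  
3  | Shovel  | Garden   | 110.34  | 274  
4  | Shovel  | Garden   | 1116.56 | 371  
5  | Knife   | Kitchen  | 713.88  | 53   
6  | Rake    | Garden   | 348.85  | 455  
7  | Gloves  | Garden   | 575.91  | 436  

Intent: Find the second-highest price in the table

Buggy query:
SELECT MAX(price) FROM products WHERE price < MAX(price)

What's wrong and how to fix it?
Bug: MAX(price) on the right of the comparison is an aggregate-in-WHERE error

Fix: Compute the overall MAX in a subquery, then take MAX of rows below it

Corrected query:
SELECT MAX(price) FROM products WHERE price < (SELECT MAX(price) FROM products)

Result:
MAX(price)
----------
1116.56   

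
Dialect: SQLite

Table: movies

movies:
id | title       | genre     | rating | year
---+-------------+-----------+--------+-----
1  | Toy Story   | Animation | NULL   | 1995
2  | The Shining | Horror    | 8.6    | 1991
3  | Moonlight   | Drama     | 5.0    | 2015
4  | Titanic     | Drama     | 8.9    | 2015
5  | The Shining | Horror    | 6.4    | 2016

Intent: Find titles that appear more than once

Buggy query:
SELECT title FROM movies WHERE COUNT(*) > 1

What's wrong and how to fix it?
Bug: WHERE can't reference COUNT(*); aggregates are computed after WHERE

Fix: GROUP BY title, then filter groups with HAVING COUNT(*) > 1

Corrected query:
SELECT title FROM movies GROUP BY title HAVING COUNT(*) > 1

Result:
title      
-----------
The Shining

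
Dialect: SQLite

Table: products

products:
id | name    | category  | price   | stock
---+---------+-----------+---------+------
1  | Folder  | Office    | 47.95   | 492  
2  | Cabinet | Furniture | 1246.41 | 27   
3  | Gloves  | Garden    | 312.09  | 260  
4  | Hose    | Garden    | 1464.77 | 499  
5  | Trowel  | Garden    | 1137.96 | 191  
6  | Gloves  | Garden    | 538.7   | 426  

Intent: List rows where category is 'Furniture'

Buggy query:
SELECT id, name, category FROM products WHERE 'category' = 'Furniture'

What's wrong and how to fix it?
Bug: Single quotes denote string literals in SQL; the column name is being compared as a constant string

Fix: Reference the column as category without single quotes

Corrected query:
SELECT id, name, category FROM products WHERE category = 'Furniture'

Result:
id | name    | category 
---+---------+----------
2  | Cabinet | Furniture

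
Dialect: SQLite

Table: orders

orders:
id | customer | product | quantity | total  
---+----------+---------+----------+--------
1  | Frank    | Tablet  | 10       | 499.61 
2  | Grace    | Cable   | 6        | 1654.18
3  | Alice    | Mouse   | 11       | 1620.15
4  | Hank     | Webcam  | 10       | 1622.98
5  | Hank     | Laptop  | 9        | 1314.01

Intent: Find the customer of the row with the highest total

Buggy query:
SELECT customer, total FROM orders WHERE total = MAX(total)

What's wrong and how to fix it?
Bug: WHERE is evaluated per row; an aggregate over the whole table isn't defined there

Fix: Wrap MAX in a scalar subquery so WHERE compares against a single value

Corrected query:
SELECT customer, total FROM orders WHERE total = (SELECT MAX(total) FROM orders)

Result:
customer | total  
---------+--------
Grace    | 1654.18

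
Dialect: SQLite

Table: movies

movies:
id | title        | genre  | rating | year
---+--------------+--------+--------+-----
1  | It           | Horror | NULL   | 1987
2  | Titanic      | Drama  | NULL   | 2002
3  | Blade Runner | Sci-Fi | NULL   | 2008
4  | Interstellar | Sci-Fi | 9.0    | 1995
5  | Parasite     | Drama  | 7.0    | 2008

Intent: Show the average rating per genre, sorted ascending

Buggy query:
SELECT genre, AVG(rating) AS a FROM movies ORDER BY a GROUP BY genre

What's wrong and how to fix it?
Bug: ORDER BY appears before GROUP BY; SQL clause order requires GROUP BY first

Fix: Reorder: SELECT … FROM … GROUP BY … ORDER BY …

Corrected query:
SELECT genre, AVG(rating) AS a FROM movies GROUP BY genre ORDER BY a

Result:
genre  | a   
-------+-----
Horror | NULL
Drama  | 7   
Sci-Fi | 9   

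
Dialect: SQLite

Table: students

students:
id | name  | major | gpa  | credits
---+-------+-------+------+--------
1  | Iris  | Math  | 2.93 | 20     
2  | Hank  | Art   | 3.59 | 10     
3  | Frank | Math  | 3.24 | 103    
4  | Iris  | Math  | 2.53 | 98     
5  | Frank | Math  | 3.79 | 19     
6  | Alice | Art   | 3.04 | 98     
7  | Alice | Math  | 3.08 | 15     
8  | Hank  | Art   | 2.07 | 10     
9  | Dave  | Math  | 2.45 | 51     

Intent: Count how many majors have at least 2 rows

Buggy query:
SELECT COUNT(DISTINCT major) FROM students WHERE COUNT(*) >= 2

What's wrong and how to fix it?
Bug: WHERE filters individual rows, not groups, so a group-level COUNT is invalid there

Fix: Group first with HAVING COUNT(*) >= 2, then COUNT the resulting groups

Corrected query:
SELECT COUNT(*) FROM (SELECT major FROM students GROUP BY major HAVING COUNT(*) >= 2)

Result:
COUNT(*)
--------
2       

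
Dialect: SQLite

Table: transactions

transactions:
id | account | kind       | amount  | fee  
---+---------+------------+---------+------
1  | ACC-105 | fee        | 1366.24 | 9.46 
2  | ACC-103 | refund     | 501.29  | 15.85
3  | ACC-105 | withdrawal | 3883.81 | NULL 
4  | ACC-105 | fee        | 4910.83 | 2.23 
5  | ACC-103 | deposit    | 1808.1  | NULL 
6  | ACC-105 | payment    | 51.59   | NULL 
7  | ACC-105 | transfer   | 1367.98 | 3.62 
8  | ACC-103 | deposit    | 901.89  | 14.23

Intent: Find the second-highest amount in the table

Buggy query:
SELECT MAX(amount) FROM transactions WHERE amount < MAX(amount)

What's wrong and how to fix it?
Bug: The inner MAX is an aggregate inside WHERE, which is not allowed

Fix: Compute the overall MAX in a subquery, then take MAX of rows below it

Corrected query:
SELECT MAX(amount) FROM transactions WHERE amount < (SELECT MAX(amount) FROM transactions)

Result:
MAX(amount)
-----------
3883.81    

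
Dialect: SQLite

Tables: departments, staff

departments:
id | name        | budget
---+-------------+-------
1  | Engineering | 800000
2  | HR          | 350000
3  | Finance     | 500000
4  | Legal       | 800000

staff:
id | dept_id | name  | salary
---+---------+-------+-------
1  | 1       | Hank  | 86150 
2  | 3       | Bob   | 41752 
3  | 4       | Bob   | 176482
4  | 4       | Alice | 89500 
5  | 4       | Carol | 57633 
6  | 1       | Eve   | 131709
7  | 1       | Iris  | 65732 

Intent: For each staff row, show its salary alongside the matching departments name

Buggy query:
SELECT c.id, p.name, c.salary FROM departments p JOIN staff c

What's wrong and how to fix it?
Bug: JOIN with no ON clause produces a cartesian product; every staff row pairs with every departments row

Fix: Add ON c.dept_id = p.id to the JOIN

Corrected query:
SELECT c.id, p.name, c.salary FROM departments p JOIN staff c ON c.dept_id = p.id

Result:
id | name        | salary
---+-------------+-------
1  | Engineering | 86150 
2  | Finance     | 41752 
3  | Legal       | 176482
4  | Legal       | 89500 
5  | Legal       | 57633 
6  | Engineering | 131709
7  | Engineering | 65732 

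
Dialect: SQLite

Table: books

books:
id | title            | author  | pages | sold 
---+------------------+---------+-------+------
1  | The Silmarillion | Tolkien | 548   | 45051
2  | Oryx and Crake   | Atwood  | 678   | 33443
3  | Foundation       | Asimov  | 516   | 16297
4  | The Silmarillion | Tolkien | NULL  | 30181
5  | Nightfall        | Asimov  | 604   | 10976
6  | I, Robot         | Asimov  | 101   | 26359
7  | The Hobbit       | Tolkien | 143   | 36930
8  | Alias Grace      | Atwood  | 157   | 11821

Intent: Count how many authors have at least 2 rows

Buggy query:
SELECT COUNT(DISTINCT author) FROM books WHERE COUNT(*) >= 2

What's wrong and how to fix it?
Bug: WHERE filters individual rows, not groups, so a group-level COUNT is invalid there

Fix: Group first with HAVING COUNT(*) >= 2, then COUNT the resulting groups

Corrected query:
SELECT COUNT(*) FROM (SELECT author FROM books GROUP BY author HAVING COUNT(*) >= 2)

Result:
COUNT(*)
--------
3       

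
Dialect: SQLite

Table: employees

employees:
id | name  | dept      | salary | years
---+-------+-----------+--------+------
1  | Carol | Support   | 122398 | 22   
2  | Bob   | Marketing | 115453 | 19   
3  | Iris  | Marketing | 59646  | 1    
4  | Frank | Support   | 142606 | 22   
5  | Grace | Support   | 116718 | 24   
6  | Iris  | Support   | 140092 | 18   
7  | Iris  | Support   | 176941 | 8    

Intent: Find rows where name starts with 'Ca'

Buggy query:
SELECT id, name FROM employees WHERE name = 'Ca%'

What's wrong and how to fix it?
Bug: Wildcards only work with LIKE; '=' treats '%' as a literal character

Fix: Replace '=' with LIKE so 'Ca%' is treated as a pattern

Corrected query:
SELECT id, name FROM employees WHERE name LIKE 'Ca%'

Result:
id | name 
---+------
1  | Carol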